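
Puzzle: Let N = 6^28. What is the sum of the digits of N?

90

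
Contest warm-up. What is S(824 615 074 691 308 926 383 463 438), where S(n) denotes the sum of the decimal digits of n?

8+2+4+6+1+5+0+7+4+6+9+1+3+0+8+9+2+6+3+8+3+4+6+3+4+3+8 = 123

123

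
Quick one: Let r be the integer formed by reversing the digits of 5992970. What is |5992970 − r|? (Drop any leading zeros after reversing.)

Reverse of 5992970 is 792995.
|5992970 − 792995| = 5199975

5199975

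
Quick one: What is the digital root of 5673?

3

5+6+7+3 = 21
2+1 = 3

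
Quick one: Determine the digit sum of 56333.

5+6+3+3+3 = 20

20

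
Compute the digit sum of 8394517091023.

52

8+3+9+4+5+1+7+0+9+1+0+2+3 = 52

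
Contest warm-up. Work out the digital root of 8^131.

8

The digital root of n equals n mod 9 (or 9 when 9 | n), so we need 8^131 mod 9.
8^131 ≡ 8 (mod 9), so the digital root is 8.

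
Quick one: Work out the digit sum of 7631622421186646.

7+6+3+1+6+2+2+4+2+1+1+8+6+6+4+6 = 65

65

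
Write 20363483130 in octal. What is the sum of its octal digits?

20363483130 in base 8 is 227560413772.
Digit sum: 2+2+7+5+6+0+4+1+3+7+7+2 = 46.

46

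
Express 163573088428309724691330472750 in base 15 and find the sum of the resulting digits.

163573088428309724691330472750 in base 15 is 9AB41253AD4075A07C46EA96A.
Digit sum: 9+10+11+4+1+2+5+3+10+13+4+0+7+5+10+0+7+12+4+6+14+10+9+6+10 = 172.

172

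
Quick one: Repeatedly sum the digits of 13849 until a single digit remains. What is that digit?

1+3+8+4+9 = 25
2+5 = 7

7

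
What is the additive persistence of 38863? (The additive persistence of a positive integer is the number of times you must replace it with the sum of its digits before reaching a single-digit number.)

3

38863 → 28 → 10 → 1 (3 steps)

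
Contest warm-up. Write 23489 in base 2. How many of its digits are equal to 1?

23489 in base 2 is 101101111000001.
The digit 1 appears 8 times.

8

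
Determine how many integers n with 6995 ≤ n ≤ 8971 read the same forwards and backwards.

20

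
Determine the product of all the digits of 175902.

1×7×5×9×0×2 = 0

0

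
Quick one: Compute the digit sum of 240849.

2+4+0+8+4+9 = 27

27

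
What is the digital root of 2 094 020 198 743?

2+0+9+4+0+2+0+1+9+8+7+4+3 = 49
4+9 = 13
1+3 = 4

4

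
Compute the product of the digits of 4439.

4×4×3×9 = 432

432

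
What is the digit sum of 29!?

126

29! = 8841761993739701954543616000000
Sum of its 31 digits: 126.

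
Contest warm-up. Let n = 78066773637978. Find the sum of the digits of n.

7+8+0+6+6+7+7+3+6+3+7+9+7+8 = 84

84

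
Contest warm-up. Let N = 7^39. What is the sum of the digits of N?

136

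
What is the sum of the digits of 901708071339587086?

82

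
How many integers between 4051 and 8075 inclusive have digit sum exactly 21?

The integers in [4051, 8075] that have digit sum exactly 21: 4089, 4098, 4179, 4188, 4197, 4269, …, 8058, 8067.
283 qualify.

283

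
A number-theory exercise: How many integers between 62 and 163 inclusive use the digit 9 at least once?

19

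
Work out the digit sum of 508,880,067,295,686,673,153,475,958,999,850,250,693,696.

5+0+8+8+8+0+0+6+7+2+9+5+6+8+6+6+7+3+1+5+3+4+7+5+9+5+8+9+9+9+8+5+0+2+5+0+6+9+3+6+9+6 = 227

227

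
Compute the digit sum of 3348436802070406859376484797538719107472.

189

3+3+4+8+4+3+6+8+0+2+0+7+0+4+0+6+8+5+9+3+7+6+4+8+4+7+9+7+5+3+8+7+1+9+1+0+7+4+7+2 = 189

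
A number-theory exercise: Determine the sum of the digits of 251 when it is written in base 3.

251 in base 3 is 100022.
Digit sum: 1+0+0+0+2+2 = 5.

5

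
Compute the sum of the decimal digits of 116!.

729

116! = 33931086844518982011982560935885732032396635556994207701963662088123265314176330336254535971207181169698868584991941607780111073928236261199604691797570505851011072000000000000000000000000000
Sum of its 191 digits: 729.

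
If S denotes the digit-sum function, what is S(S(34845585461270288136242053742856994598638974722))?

5

First digit sum: 230.
2+3+0 = 5.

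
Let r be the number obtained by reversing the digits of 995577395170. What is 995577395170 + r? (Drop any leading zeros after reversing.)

Reverse of 995577395170 is 71593775599.
995577395170 + 71593775599 = 1067171170769

1067171170769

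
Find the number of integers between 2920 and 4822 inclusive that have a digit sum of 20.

125

The integers in [2920, 4822] that have a digit sum of 20: 2927, 2936, 2945, 2954, 2963, 2972, …, 4808, 4817.
125 qualify.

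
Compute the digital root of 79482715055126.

7+9+4+8+2+7+1+5+0+5+5+1+2+6 = 62
6+2 = 8

8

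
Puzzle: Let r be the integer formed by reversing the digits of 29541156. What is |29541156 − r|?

35573436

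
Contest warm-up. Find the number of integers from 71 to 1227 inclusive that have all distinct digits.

737

The integers in [71, 1227] that have all distinct digits: 71, 72, 73, 74, 75, 76, …, 1208, 1209.
737 qualify.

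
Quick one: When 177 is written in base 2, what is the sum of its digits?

4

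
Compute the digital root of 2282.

5

2+2+8+2 = 14
1+4 = 5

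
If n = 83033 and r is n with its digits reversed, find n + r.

Reverse of 83033 is 33038.
83033 + 33038 = 116071

116071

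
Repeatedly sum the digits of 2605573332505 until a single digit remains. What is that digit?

2+6+0+5+5+7+3+3+3+2+5+0+5 = 46
4+6 = 10
1+0 = 1

1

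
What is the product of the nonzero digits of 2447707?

10976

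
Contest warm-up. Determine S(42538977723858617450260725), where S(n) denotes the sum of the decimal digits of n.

123

4+2+5+3+8+9+7+7+7+2+3+8+5+8+6+1+7+4+5+0+2+6+0+7+2+5 = 123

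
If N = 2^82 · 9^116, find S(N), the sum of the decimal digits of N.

2^82 · 9^116 = 2380075530587519865457541081719662530514579223235257789093095925877437223009560400780879620492948659837775934623151403111445322545496064
Sum of its 136 digits: 603.

603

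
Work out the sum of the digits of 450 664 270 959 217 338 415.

91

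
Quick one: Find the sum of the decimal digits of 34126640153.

3+4+1+2+6+6+4+0+1+5+3 = 35

35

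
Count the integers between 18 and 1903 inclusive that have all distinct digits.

The integers in [18, 1903] that have all distinct digits: 18, 19, 20, 21, 23, 24, …, 1902, 1903.
1172 qualify.

1172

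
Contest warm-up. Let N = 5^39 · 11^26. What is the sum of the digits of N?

5^39 · 11^26 = 2167903683171463749131603910427656956017017364501953125
Sum of its 55 digits: 221.

221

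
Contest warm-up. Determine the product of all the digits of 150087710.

0

1×5×0×0×8×7×7×1×0 = 0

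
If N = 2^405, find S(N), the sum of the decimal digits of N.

557

2^405 = 82631996098781074868989413504096379978550585370535152410581099409300723904538918228148651304964410605948901503127919788032
Sum of its 122 digits: 557.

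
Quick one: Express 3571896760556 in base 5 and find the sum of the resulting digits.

32

3571896760556 in base 5 is 432010221032314211.
Digit sum: 4+3+2+0+1+0+2+2+1+0+3+2+3+1+4+2+1+1 = 32.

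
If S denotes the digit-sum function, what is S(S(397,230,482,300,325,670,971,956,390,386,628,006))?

First digit sum: 152.
1+5+2 = 8.

8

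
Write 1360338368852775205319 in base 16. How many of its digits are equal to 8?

1360338368852775205319 in base 16 is 49BE7CBB170BF8F9C7.
The digit 8 appears 1 time.

1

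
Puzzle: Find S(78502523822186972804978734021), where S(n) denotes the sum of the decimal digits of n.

7+8+5+0+2+5+2+3+8+2+2+1+8+6+9+7+2+8+0+4+9+7+8+7+3+4+0+2+1 = 130

130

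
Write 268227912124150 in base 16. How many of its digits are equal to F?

268227912124150 in base 16 is F3F3AD6BC6F6.
The digit F appears 3 times.

3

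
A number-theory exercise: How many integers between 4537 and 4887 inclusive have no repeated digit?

192

The integers in [4537, 4887] that have no repeated digit: 4537, 4538, 4539, 4560, 4561, 4562, …, 4876, 4879.
192 qualify.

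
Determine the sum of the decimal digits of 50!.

50! = 30414093201713378043612608166064768844377641568960512000000000000
Sum of its 65 digits: 216.

216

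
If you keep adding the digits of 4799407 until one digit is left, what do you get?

4+7+9+9+4+0+7 = 40
4+0 = 4

4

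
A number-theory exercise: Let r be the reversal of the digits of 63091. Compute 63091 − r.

Reverse of 63091 is 19036.
63091 − 19036 = 44055

44055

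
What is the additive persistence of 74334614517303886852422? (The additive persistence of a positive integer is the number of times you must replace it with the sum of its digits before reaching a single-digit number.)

3

74334614517303886852422 → 96 → 15 → 6 (3 steps)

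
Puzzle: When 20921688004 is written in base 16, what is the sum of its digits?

20921688004 in base 16 is 4DF079FC4.
Digit sum: 4+13+15+0+7+9+15+12+4 = 79.

79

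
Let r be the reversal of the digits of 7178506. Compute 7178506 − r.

1119789

Reverse of 7178506 is 6058717.
7178506 − 6058717 = 1119789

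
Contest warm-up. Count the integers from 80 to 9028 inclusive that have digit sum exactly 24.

The integers in [80, 9028] that have digit sum exactly 24: 699, 789, 798, 879, 888, 897, …, 8961, 8970.
342 qualify.

342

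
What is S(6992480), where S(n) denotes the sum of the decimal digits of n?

38

6+9+9+2+4+8+0 = 38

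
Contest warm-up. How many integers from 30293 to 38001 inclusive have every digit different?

2273

The integers in [30293, 38001] that have every digit different: 30294, 30295, 30296, 30297, 30298, 30412, …, 37985, 37986.
2273 qualify.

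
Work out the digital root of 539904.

3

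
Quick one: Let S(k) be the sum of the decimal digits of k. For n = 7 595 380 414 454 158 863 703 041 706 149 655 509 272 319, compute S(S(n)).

First digit sum: 186.
1+8+6 = 15.

15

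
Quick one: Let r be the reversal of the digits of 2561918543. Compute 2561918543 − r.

-896273109

Reverse of 2561918543 is 3458191652.
2561918543 − 3458191652 = -896273109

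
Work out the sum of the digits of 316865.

3+1+6+8+6+5 = 29

29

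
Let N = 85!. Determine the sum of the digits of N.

414

85! = 281710411438055027694947944226061159480056634330574206405101912752560026159795933451040286452340924018275123200000000000000000000
Sum of its 129 digits: 414.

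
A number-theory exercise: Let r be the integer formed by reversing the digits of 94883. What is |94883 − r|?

56034

Reverse of 94883 is 38849.
|94883 − 38849| = 56034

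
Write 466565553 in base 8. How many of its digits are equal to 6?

466565553 in base 8 is 3363634661.
The digit 6 appears 4 times.

4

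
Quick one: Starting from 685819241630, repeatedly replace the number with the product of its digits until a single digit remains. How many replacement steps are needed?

685819241630 → 0 (1 step)

1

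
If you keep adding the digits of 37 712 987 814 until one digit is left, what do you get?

3+7+7+1+2+9+8+7+8+1+4 = 57
5+7 = 12
1+2 = 3

3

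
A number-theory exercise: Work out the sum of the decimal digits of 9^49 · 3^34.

288

9^49 · 3^34 = 955004950796825236893190701774414011919935138974343129836853841
Sum of its 63 digits: 288.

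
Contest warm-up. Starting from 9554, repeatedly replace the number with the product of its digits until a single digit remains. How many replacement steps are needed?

9554 → 900 → 0 (2 steps)

2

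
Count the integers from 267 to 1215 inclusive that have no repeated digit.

The integers in [267, 1215] that have no repeated digit: 267, 268, 269, 270, 271, 273, …, 1208, 1209.
594 qualify.

594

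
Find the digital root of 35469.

9

3+5+4+6+9 = 27
2+7 = 9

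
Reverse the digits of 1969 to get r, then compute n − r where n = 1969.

-7722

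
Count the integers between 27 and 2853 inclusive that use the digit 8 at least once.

The integers in [27, 2853] that use the digit 8 at least once: 28, 38, 48, 58, 68, 78, …, 2852, 2853.
746 qualify.

746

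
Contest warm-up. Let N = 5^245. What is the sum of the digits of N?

713

5^245 = 1768687320083342259279124861501521832164556874636550427652854470690527601287665061472564736711124628799600085800171451104664596264311182682860135173541493713855743408203125
Sum of its 172 digits: 713.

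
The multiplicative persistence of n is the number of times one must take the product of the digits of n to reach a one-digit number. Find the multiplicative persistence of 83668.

83668 → 6912 → 108 → 0 (3 steps)

3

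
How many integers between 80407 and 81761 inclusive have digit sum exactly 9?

1

The integers in [80407, 81761] that have digit sum exactly 9: 81000.
1 qualifies.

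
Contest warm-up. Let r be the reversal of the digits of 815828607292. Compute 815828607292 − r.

523121778774

Reverse of 815828607292 is 292706828518.
815828607292 − 292706828518 = 523121778774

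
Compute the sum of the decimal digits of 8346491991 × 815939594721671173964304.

144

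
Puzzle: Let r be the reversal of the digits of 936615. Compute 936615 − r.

Reverse of 936615 is 516639.
936615 − 516639 = 419976

419976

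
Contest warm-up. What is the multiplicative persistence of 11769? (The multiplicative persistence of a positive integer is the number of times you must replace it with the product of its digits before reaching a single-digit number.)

11769 → 378 → 168 → 48 → 32 → 6 (5 steps)

5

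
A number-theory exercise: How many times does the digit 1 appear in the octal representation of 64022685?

1

64022685 in base 8 is 364164235.
The digit 1 appears 1 time.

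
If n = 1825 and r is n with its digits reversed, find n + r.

7106

Reverse of 1825 is 5281.
1825 + 5281 = 7106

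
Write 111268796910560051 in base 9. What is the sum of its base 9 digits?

111268796910560051 in base 9 is 660374102617765185.
Digit sum: 6+6+0+3+7+4+1+0+2+6+1+7+7+6+5+1+8+5 = 75.

75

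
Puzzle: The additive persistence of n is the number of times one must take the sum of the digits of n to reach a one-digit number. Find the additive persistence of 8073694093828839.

3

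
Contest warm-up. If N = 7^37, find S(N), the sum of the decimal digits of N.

115

7^37 = 18562115921017574302453163671207
Sum of its 32 digits: 115.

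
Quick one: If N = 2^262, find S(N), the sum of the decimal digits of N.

2^262 = 7410693711188236507108543040556026102609279018600996098525285376506440296955904
Sum of its 79 digits: 331.

331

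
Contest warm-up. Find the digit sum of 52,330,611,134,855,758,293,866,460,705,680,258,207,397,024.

5+2+3+3+0+6+1+1+1+3+4+8+5+5+7+5+8+2+9+3+8+6+6+4+6+0+7+0+5+6+8+0+2+5+8+2+0+7+3+9+7+0+2+4 = 186

186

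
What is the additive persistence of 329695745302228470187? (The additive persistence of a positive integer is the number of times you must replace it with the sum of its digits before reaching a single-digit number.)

329695745302228470187 → 94 → 13 → 4 (3 steps)

3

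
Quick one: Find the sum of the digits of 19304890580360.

56

1+9+3+0+4+8+9+0+5+8+0+3+6+0 = 56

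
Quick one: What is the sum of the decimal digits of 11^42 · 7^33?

11^42 · 7^33 = 423377814873004991381849681302942120624089787451679787630623523842248047
Sum of its 72 digits: 325.

325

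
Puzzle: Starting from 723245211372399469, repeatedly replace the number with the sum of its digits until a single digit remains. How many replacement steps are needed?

3

723245211372399469 → 79 → 16 → 7 (3 steps)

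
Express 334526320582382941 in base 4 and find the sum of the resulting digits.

334526320582382941 in base 4 is 102210132132222022111031111131.
Digit sum: 1+0+2+2+1+0+1+3+2+1+3+2+2+2+2+0+2+2+1+1+1+0+3+1+1+1+1+1+3+1 = 43.

43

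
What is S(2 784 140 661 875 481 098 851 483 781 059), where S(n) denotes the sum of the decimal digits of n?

148

2+7+8+4+1+4+0+6+6+1+8+7+5+4+8+1+0+9+8+8+5+1+4+8+3+7+8+1+0+5+9 = 148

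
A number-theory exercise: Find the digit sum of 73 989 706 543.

61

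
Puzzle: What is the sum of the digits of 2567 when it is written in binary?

5

2567 in base 2 is 101000000111.
Digit sum: 1+0+1+0+0+0+0+0+0+1+1+1 = 5.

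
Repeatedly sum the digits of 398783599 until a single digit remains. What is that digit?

7

3+9+8+7+8+3+5+9+9 = 61
6+1 = 7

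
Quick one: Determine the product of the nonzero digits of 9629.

972

9×6×2×9 = 972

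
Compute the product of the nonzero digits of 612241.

96

6×1×2×2×4×1 = 96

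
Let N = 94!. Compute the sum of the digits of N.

549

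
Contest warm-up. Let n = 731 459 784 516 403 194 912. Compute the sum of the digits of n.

93

7+3+1+4+5+9+7+8+4+5+1+6+4+0+3+1+9+4+9+1+2 = 93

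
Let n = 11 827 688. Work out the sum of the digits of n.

41

1+1+8+2+7+6+8+8 = 41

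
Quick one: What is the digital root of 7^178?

The digital root of n equals n mod 9 (or 9 when 9 | n), so we need 7^178 mod 9.
7^178 ≡ 7 (mod 9), so the digital root is 7.

7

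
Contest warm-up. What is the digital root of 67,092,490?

1

6+7+0+9+2+4+9+0 = 37
3+7 = 10
1+0 = 1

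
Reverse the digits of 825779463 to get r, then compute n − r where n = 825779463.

460801935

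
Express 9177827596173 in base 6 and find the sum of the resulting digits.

9177827596173 in base 6 is 31304122533034513.
Digit sum: 3+1+3+0+4+1+2+2+5+3+3+0+3+4+5+1+3 = 43.

43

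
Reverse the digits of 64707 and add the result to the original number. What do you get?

Reverse of 64707 is 70746.
64707 + 70746 = 135453

135453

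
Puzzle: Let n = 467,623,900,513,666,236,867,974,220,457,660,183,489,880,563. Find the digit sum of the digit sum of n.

First digit sum: 211.
2+1+1 = 4.

4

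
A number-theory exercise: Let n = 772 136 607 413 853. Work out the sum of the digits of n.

7+7+2+1+3+6+6+0+7+4+1+3+8+5+3 = 63

63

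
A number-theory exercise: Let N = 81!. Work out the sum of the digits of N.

81! = 5797126020747367985879734231578109105412357244731625958745865049716390179693892056256184534249745940480000000000000000000
Sum of its 121 digits: 486.

486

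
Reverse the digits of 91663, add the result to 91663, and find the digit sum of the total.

23

Reversal of 91663 is 36619; 91663 + 36619 = 128282.
Digit sum of 128282: 1+2+8+2+8+2 = 23.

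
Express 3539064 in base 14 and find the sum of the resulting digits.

3539064 in base 14 is 681A64.
Digit sum: 6+8+1+10+6+4 = 35.

35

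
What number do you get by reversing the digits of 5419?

Reversing 5419 gives 9145.

9145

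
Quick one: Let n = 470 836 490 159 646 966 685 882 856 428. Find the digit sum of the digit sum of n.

10

First digit sum: 163.
1+6+3 = 10.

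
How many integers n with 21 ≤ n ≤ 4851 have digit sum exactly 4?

33

The integers in [21, 4851] that have digit sum exactly 4: 22, 31, 40, 103, 112, 121, …, 3100, 4000.
33 qualify.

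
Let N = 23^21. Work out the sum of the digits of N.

152

23^21 = 39471584120695485887249589623
Sum of its 29 digits: 152.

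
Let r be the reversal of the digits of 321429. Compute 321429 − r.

Reverse of 321429 is 924123.
321429 − 924123 = -602694

-602694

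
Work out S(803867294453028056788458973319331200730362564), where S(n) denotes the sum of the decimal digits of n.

8+0+3+8+6+7+2+9+4+4+5+3+0+2+8+0+5+6+7+8+8+4+5+8+9+7+3+3+1+9+3+3+1+2+0+0+7+3+0+3+6+2+5+6+4 = 197

197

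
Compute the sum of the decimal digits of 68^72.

631

68^72 = 872251479669499949365303162622807646434696558490456765400470001728631198084805996764367866381024607386619716265465594791860556005376
Sum of its 132 digits: 631.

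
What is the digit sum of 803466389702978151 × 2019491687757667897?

186

803466389702978151 × 2019491687757667897 = 1622593695397827464883568647305118447
Sum of its 37 digits: 186.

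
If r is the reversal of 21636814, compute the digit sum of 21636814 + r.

26

Reversal of 21636814 is 41863612; 21636814 + 41863612 = 63500426.
Digit sum of 63500426: 6+3+5+0+0+4+2+6 = 26.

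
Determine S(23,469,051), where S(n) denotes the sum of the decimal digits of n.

30

2+3+4+6+9+0+5+1 = 30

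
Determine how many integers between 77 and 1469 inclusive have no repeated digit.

871

The integers in [77, 1469] that have no repeated digit: 78, 79, 80, 81, 82, 83, …, 1468, 1469.
871 qualify.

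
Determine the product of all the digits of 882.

128

8×8×2 = 128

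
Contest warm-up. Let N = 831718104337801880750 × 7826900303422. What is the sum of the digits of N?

831718104337801880750 × 7826900303422 = 6509774683203112194826697260926500
Sum of its 34 digits: 146.

146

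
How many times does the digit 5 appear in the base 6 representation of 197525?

1

197525 in base 6 is 4122245.
The digit 5 appears 1 time.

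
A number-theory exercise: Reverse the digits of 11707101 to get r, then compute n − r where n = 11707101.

1536390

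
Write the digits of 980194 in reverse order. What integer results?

Reversing 980194 gives 491089.

491089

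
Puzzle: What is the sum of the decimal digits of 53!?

53! = 4274883284060025564298013753389399649690343788366813724672000000000000
Sum of its 70 digits: 279.

279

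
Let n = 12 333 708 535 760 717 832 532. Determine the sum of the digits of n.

1+2+3+3+3+7+0+8+5+3+5+7+6+0+7+1+7+8+3+2+5+3+2 = 91

91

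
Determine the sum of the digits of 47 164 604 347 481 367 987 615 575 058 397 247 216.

4+7+1+6+4+6+0+4+3+4+7+4+8+1+3+6+7+9+8+7+6+1+5+5+7+5+0+5+8+3+9+7+2+4+7+2+1+6 = 182

182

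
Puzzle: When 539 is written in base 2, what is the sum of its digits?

5

539 in base 2 is 1000011011.
Digit sum: 1+0+0+0+0+1+1+0+1+1 = 5.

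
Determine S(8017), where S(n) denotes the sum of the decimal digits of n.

8+0+1+7 = 16

16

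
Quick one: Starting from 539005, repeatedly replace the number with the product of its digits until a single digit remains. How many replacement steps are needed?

539005 → 0 (1 step)

1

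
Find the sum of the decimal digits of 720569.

29

7+2+0+5+6+9 = 29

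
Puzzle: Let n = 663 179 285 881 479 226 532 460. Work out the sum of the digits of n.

114

6+6+3+1+7+9+2+8+5+8+8+1+4+7+9+2+2+6+5+3+2+4+6+0 = 114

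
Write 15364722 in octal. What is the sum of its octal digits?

15364722 in base 8 is 72471162.
Digit sum: 7+2+4+7+1+1+6+2 = 30.

30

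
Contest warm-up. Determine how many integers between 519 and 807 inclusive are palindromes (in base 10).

28

The integers in [519, 807] that are palindromes (in base 10): 525, 535, 545, 555, 565, 575, …, 787, 797.
28 qualify.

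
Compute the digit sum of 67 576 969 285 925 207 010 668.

116

6+7+5+7+6+9+6+9+2+8+5+9+2+5+2+0+7+0+1+0+6+6+8 = 116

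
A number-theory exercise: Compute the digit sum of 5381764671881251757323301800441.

121

5+3+8+1+7+6+4+6+7+1+8+8+1+2+5+1+7+5+7+3+2+3+3+0+1+8+0+0+4+4+1 = 121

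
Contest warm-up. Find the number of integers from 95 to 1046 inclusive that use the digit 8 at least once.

The integers in [95, 1046] that use the digit 8 at least once: 98, 108, 118, 128, 138, 148, …, 1028, 1038.
257 qualify.

257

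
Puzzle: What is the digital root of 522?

5+2+2 = 9

9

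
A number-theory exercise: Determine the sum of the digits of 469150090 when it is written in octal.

38

469150090 in base 8 is 3375524612.
Digit sum: 3+3+7+5+5+2+4+6+1+2 = 38.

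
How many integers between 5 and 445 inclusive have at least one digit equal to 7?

80

The integers in [5, 445] that have at least one digit equal to 7: 7, 17, 27, 37, 47, 57, …, 427, 437.
80 qualify.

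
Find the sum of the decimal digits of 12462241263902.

1+2+4+6+2+2+4+1+2+6+3+9+0+2 = 44

44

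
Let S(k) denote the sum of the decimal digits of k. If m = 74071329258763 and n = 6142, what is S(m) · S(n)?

832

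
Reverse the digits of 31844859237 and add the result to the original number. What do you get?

Reverse of 31844859237 is 73295844813.
31844859237 + 73295844813 = 105140704050

105140704050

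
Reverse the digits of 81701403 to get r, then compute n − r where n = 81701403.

Reverse of 81701403 is 30410718.
81701403 − 30410718 = 51290685

51290685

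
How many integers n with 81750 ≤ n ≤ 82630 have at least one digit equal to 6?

197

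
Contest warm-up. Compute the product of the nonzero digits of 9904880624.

995328

9×9×4×8×8×6×2×4 = 995328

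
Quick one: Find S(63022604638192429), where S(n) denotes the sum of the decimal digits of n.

6+3+0+2+2+6+0+4+6+3+8+1+9+2+4+2+9 = 67

67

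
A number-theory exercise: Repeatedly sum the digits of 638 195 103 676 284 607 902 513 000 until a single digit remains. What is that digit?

3

6+3+8+1+9+5+1+0+3+6+7+6+2+8+4+6+0+7+9+0+2+5+1+3+0+0+0 = 102
1+0+2 = 3
(Equivalently, 638 195 103 676 284 607 902 513 000 mod 9 = 3.)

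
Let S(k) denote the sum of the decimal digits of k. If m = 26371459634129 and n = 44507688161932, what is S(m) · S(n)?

3968

S(26371459634129) = 2+6+3+7+1+4+5+9+6+3+4+1+2+9 = 62.
S(44507688161932) = 4+4+5+0+7+6+8+8+1+6+1+9+3+2 = 64.
62 · 64 = 3968.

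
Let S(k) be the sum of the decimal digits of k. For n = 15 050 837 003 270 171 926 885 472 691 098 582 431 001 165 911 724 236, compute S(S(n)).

First digit sum: 205.
2+0+5 = 7.

7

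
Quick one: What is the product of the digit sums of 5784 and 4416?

360

S(5784) = 5+7+8+4 = 24.
S(4416) = 4+4+1+6 = 15.
24 · 15 = 360.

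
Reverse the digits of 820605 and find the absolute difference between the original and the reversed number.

314577

Reverse of 820605 is 506028.
|820605 − 506028| = 314577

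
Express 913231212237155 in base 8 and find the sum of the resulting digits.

49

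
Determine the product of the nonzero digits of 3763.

3×7×6×3 = 378

378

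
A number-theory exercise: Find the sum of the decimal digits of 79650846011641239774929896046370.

7+9+6+5+0+8+4+6+0+1+1+6+4+1+2+3+9+7+7+4+9+2+9+8+9+6+0+4+6+3+7+0 = 153

153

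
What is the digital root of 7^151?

The digital root of n equals n mod 9 (or 9 when 9 | n), so we need 7^151 mod 9.
7^151 ≡ 7 (mod 9), so the digital root is 7.

7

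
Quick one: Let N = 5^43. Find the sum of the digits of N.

5^43 = 1136868377216160297393798828125
Sum of its 31 digits: 149.

149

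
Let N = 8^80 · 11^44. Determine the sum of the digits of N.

499

8^80 · 11^44 = 11707848831754639862941642010973514966380077332266044402263561494207579017012531773029715461305266718555098932960034816
Sum of its 119 digits: 499.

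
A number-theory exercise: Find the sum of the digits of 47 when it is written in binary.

5

47 in base 2 is 101111.
Digit sum: 1+0+1+1+1+1 = 5.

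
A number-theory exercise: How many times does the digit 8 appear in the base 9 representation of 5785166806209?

1

5785166806209 in base 9 is 22431465875730.
The digit 8 appears 1 time.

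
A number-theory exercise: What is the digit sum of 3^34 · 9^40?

3^34 · 9^40 = 2465034704958067503996131453373943813074726512397600969
Sum of its 55 digits: 243.

243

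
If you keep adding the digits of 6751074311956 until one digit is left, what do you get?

1

6+7+5+1+0+7+4+3+1+1+9+5+6 = 55
5+5 = 10
1+0 = 1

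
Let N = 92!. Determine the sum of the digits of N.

540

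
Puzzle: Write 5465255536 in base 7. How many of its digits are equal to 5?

5465255536 in base 7 is 252301622416.
The digit 5 appears 1 time.

1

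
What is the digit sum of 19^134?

19^134 = 2254148522539044576557101683404356931175300013453329993329375078825116526017701328800800176754850457217460236647915326105671389546161224552962099924047449952751728999849721
Sum of its 172 digits: 739.

739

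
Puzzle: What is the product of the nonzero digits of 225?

2×2×5 = 20

20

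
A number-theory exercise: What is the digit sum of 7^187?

7^187 = 107977553360979671039059780865956653364244620013381015189483997224402838847174791454409973772716892502021539903543029012599575248169595965353812536306626667543
Sum of its 159 digits: 736.

736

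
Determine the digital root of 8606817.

8+6+0+6+8+1+7 = 36
3+6 = 9

9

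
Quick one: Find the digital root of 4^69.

The digital root of n equals n mod 9 (or 9 when 9 | n), so we need 4^69 mod 9.
4^69 ≡ 1 (mod 9), so the digital root is 1.

1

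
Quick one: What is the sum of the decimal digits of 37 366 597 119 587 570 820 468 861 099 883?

169

3+7+3+6+6+5+9+7+1+1+9+5+8+7+5+7+0+8+2+0+4+6+8+8+6+1+0+9+9+8+8+3 = 169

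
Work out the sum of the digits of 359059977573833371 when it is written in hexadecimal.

359059977573833371 in base 16 is 4FBA325B0591A9B.
Digit sum: 4+15+11+10+3+2+5+11+0+5+9+1+10+9+11 = 106.

106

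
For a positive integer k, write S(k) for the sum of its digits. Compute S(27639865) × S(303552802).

1288

S(27639865) = 2+7+6+3+9+8+6+5 = 46.
S(303552802) = 3+0+3+5+5+2+8+0+2 = 28.
46 · 28 = 1288.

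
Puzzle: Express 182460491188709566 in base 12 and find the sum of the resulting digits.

107

182460491188709566 in base 12 is BA141A96B725B27A.
Digit sum: 11+10+1+4+1+10+9+6+11+7+2+5+11+2+7+10 = 107.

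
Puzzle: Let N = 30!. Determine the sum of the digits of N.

30! = 265252859812191058636308480000000
Sum of its 33 digits: 117.

117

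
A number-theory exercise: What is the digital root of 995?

5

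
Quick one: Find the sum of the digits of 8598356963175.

75

8+5+9+8+3+5+6+9+6+3+1+7+5 = 75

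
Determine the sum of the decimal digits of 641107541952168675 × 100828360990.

141

641107541952168675 × 100828360990 = 64641822673364832476269988250
Sum of its 29 digits: 141.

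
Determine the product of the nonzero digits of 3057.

105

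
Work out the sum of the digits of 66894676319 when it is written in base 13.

47

66894676319 in base 13 is 6400CA7413.
Digit sum: 6+4+0+0+12+10+7+4+1+3 = 47.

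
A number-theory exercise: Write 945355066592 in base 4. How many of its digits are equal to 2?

945355066592 in base 4 is 31300123203120303200.
The digit 2 appears 4 times.

4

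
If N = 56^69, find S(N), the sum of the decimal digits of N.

557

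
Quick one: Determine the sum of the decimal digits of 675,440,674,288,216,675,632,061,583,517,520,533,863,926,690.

6+7+5+4+4+0+6+7+4+2+8+8+2+1+6+6+7+5+6+3+2+0+6+1+5+8+3+5+1+7+5+2+0+5+3+3+8+6+3+9+2+6+6+9+0 = 202

202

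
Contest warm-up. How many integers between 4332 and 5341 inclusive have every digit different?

The integers in [4332, 5341] that have every digit different: 4350, 4351, 4352, 4356, 4357, 4358, …, 5340, 5341.
506 qualify.

506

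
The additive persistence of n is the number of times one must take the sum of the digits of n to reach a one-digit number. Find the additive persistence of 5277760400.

3

5277760400 → 38 → 11 → 2 (3 steps)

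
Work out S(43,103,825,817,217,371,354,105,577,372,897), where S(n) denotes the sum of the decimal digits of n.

4+3+1+0+3+8+2+5+8+1+7+2+1+7+3+7+1+3+5+4+1+0+5+5+7+7+3+7+2+8+9+7 = 136

136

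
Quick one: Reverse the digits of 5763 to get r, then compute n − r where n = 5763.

Reverse of 5763 is 3675.
5763 − 3675 = 2088

2088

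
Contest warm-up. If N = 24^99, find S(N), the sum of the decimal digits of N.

24^99 = 43743439630215814417554245309493105589164787371682610008138403985430876829706169801965886689201719696286743666931265451017200746285236224
Sum of its 137 digits: 612.

612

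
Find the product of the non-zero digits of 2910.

2×9×1 = 18

18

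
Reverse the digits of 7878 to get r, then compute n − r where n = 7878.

Reverse of 7878 is 8787.
7878 − 8787 = -909

-909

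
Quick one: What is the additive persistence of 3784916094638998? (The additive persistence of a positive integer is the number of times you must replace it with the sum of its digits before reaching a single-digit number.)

3

3784916094638998 → 94 → 13 → 4 (3 steps)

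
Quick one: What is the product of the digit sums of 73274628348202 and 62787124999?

S(73274628348202) = 7+3+2+7+4+6+2+8+3+4+8+2+0+2 = 58.
S(62787124999) = 6+2+7+8+7+1+2+4+9+9+9 = 64.
58 · 64 = 3712.

3712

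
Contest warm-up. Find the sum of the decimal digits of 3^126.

3^126 = 1310020508637620352391208095712502073964245732475093456566329
Sum of its 61 digits: 234.

234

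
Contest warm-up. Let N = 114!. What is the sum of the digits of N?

648

114! = 2543559733472187557120132004189335234812341496026552301496526393412538629248600474981599398141467853800514886431180030568224218435400019580180261753940817530060800000000000000000000000000
Sum of its 187 digits: 648.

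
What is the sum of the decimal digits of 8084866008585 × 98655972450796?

8084866008585 × 98655972450796 = 797620318211338776826083660
Sum of its 27 digits: 120.

120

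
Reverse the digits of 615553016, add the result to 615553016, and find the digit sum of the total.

37

Reversal of 615553016 is 610355516; 615553016 + 610355516 = 1225908532.
Digit sum of 1225908532: 1+2+2+5+9+0+8+5+3+2 = 37.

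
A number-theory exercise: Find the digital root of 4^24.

1

The digital root of n equals n mod 9 (or 9 when 9 | n), so we need 4^24 mod 9.
4^24 ≡ 1 (mod 9), so the digital root is 1.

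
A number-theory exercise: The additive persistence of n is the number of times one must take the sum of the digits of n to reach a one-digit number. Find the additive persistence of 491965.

2

491965 → 34 → 7 (2 steps)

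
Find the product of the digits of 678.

336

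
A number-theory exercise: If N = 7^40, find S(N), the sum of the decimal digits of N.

7^40 = 6366805760909027985741435139224001
Sum of its 34 digits: 142.

142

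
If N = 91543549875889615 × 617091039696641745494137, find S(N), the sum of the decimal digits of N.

163

91543549875889615 × 617091039696641745494137 = 56490704370434101943929314926000641687255
Sum of its 41 digits: 163.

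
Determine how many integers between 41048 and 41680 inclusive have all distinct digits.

The integers in [41048, 41680] that have all distinct digits: 41052, 41053, 41056, 41057, 41058, 41059, …, 41679, 41680.
187 qualify.

187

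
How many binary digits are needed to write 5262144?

23

5262144 in base 2 is 10100000100101101000000, which has 23 digits.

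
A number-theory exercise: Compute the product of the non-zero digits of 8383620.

6912

8×3×8×3×6×2 = 6912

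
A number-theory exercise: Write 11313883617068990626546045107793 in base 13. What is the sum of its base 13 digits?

205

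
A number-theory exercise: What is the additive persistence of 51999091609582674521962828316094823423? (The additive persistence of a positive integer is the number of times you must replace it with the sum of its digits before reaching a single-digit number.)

3

51999091609582674521962828316094823423 → 178 → 16 → 7 (3 steps)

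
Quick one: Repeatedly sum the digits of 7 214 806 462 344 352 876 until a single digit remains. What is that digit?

7+2+1+4+8+0+6+4+6+2+3+4+4+3+5+2+8+7+6 = 82
8+2 = 10
1+0 = 1

1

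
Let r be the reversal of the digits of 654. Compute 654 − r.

198

Reverse of 654 is 456.
654 − 456 = 198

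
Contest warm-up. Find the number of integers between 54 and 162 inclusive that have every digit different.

83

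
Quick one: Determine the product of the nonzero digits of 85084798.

645120

8×5×8×4×7×9×8 = 645120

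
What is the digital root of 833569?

8+3+3+5+6+9 = 34
3+4 = 7

7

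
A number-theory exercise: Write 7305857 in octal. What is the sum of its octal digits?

27

7305857 in base 8 is 33675201.
Digit sum: 3+3+6+7+5+2+0+1 = 27.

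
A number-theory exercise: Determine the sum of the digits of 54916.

25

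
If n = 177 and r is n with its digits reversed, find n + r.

Reverse of 177 is 771.
177 + 771 = 948

948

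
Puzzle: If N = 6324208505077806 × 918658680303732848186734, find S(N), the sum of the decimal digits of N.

6324208505077806 × 918658680303732848186734 = 5809789039240420419030129228958687025604
Sum of its 40 digits: 171.

171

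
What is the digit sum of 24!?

81

24! = 620448401733239439360000
Sum of its 24 digits: 81.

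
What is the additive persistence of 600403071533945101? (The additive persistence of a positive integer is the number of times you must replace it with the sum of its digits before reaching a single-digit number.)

2

600403071533945101 → 52 → 7 (2 steps)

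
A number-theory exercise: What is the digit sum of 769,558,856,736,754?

91

7+6+9+5+5+8+8+5+6+7+3+6+7+5+4 = 91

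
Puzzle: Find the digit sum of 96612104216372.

9+6+6+1+2+1+0+4+2+1+6+3+7+2 = 50

50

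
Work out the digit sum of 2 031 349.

2+0+3+1+3+4+9 = 22

22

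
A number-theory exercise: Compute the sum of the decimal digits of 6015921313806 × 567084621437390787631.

6015921313806 × 567084621437390787631 = 3411536460836806139297726654333586
Sum of its 34 digits: 153.

153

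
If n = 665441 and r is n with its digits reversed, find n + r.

Reverse of 665441 is 144566.
665441 + 144566 = 810007

810007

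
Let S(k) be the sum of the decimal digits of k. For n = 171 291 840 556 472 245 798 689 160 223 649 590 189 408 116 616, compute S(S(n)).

11

First digit sum: 218.
2+1+8 = 11.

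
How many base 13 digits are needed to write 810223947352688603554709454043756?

810223947352688603554709454043756 in base 13 is 40354CA5909CB77463C5CC26370554, which has 30 digits.

30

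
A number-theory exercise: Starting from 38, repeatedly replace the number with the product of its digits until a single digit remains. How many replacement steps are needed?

38 → 24 → 8 (2 steps)

2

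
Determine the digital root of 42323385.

3

4+2+3+2+3+3+8+5 = 30
3+0 = 3
(Equivalently, 42323385 mod 9 = 3.)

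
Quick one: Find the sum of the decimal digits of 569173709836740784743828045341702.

5+6+9+1+7+3+7+0+9+8+3+6+7+4+0+7+8+4+7+4+3+8+2+8+0+4+5+3+4+1+7+0+2 = 152

152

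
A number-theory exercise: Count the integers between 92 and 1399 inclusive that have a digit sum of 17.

The integers in [92, 1399] that have a digit sum of 17: 98, 179, 188, 197, 269, 278, …, 1385, 1394.
80 qualify.

80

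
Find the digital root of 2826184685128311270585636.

9

2+8+2+6+1+8+4+6+8+5+1+2+8+3+1+1+2+7+0+5+8+5+6+3+6 = 108
1+0+8 = 9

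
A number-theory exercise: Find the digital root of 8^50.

1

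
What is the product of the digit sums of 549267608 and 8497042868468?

3478

S(549267608) = 5+4+9+2+6+7+6+0+8 = 47.
S(8497042868468) = 8+4+9+7+0+4+2+8+6+8+4+6+8 = 74.
47 · 74 = 3478.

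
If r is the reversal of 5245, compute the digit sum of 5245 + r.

14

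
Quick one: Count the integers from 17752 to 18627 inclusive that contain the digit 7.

365

The integers in [17752, 18627] that contain the digit 7: 17752, 17753, 17754, 17755, 17756, 17757, …, 18617, 18627.
365 qualify.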